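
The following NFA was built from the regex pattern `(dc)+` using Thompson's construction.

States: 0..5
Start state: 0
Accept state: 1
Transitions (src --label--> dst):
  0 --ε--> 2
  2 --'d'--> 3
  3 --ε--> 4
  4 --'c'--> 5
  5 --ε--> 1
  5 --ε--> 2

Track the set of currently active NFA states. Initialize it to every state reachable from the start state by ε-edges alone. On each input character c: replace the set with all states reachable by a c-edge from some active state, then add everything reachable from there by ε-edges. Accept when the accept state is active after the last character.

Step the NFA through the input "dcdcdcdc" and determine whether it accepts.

initial (ε-close {0}): {0,2}
'd' @ 1: {3,4}
'c' @ 2: {1,2,5}  ✓accept
'd' @ 3: {3,4}
'c' @ 4: {1,2,5}  ✓accept
'd' @ 5: {3,4}
'c' @ 6: {1,2,5}  ✓accept
'd' @ 7: {3,4}
'c' @ 8: {1,2,5}  ✓accept
end set {1,2,5} — state 1 in

Answer: ACCEPT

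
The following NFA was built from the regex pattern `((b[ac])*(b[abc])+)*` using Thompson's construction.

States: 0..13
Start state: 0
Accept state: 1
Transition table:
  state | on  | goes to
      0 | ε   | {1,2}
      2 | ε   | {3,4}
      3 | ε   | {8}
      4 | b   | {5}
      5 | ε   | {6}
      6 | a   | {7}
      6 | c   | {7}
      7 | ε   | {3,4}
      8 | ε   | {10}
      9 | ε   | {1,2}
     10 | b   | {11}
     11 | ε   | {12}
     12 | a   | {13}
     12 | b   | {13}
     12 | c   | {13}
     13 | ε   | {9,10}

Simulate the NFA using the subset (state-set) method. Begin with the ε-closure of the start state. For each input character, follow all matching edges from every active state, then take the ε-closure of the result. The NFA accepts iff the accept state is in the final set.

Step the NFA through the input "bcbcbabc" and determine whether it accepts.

Answer: ACCEPT

Derivation:
start: ε-closure({0}) = {0,1,2,3,4,8,10}
'b' @ 1: {5,6,11,12}
'c' @ 2: {1,2,3,4,7,8,9,10,13}  [accepting]
'b' @ 3: {5,6,11,12}
'c' @ 4: {1,2,3,4,7,8,9,10,13}  [accepting]
'b' @ 5: {5,6,11,12}
'a' @ 6: {1,2,3,4,7,8,9,10,13}  [accepting]
'b' @ 7: {5,6,11,12}
'c' @ 8: {1,2,3,4,7,8,9,10,13}  [accepting]
final: {1,2,3,4,7,8,9,10,13}; accept 1 in set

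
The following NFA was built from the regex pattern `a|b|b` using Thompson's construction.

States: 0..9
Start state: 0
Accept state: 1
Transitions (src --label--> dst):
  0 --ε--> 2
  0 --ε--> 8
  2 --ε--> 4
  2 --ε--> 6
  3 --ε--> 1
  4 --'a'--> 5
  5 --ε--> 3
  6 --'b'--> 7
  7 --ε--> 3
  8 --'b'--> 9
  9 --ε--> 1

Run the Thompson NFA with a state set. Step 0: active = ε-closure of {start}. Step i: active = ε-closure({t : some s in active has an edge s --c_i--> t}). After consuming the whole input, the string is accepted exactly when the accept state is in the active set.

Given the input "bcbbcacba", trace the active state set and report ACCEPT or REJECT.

initial (ε-close {0}): {0,2,4,6,8}
'b' @ 1: {1,3,7,9}  [accepting]
'c' @ 2: {}  — dead — no transitions
rest 'bbcacba' ignored (set empty)
after full input: {}  (accept=1 not in)

Answer: REJECT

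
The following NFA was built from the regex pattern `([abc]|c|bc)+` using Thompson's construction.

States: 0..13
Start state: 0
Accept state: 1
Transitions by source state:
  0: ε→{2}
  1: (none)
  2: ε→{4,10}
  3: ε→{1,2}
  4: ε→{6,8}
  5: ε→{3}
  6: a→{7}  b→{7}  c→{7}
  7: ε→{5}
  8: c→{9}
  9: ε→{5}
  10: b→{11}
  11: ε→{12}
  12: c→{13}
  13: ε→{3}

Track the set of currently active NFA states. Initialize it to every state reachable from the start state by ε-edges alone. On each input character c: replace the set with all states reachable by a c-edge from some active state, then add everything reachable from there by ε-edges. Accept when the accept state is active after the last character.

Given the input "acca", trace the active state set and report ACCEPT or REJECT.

initial (ε-close {0}): {0,2,4,6,8,10}
'a' @ 1: {1,2,3,4,5,6,7,8,10}  [accepting]
'c' @ 2: {1,2,3,4,5,6,7,8,9,10}  [accepting]
'c' @ 3: {1,2,3,4,5,6,7,8,9,10}  [accepting]
'a' @ 4: {1,2,3,4,5,6,7,8,10}  [accepting]
final: {1,2,3,4,5,6,7,8,10}; accept 1 in set

Answer: ACCEPT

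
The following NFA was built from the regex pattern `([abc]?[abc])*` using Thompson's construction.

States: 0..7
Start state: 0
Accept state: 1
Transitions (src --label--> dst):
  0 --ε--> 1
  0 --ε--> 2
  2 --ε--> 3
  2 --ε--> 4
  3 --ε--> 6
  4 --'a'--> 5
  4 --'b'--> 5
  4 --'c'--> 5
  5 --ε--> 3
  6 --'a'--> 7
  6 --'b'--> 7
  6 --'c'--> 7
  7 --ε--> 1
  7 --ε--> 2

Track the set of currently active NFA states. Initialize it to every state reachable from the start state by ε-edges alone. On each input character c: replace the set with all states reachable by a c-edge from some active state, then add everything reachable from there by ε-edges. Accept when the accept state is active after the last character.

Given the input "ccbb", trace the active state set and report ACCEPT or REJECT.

initial (ε-close {0}): {0,1,2,3,4,6}
'c' @ 1: {1,2,3,4,5,6,7}  (accept∈set)
'c' @ 2: {1,2,3,4,5,6,7}  (accept∈set)
'b' @ 3: {1,2,3,4,5,6,7}  (accept∈set)
'b' @ 4: {1,2,3,4,5,6,7}  (accept∈set)
after full input: {1,2,3,4,5,6,7}  (accept=1 in)

Answer: ACCEPT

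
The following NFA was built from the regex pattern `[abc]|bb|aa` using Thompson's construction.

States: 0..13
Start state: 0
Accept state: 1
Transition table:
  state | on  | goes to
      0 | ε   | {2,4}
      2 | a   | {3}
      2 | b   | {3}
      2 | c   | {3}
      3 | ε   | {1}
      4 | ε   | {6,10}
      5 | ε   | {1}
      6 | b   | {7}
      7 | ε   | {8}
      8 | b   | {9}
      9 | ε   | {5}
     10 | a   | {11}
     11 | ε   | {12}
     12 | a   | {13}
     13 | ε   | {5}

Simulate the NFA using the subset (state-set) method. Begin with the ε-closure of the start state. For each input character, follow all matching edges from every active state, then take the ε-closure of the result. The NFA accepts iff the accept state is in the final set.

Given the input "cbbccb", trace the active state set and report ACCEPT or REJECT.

Answer: REJECT

Derivation:
start: ε-closure({0}) = {0,2,4,6,10}
'c' @ 1: {1,3}  [accepting]
'b' @ 2: {}  — state set empty
rest 'bccb' ignored (set empty)
final: {}; accept 1 not in set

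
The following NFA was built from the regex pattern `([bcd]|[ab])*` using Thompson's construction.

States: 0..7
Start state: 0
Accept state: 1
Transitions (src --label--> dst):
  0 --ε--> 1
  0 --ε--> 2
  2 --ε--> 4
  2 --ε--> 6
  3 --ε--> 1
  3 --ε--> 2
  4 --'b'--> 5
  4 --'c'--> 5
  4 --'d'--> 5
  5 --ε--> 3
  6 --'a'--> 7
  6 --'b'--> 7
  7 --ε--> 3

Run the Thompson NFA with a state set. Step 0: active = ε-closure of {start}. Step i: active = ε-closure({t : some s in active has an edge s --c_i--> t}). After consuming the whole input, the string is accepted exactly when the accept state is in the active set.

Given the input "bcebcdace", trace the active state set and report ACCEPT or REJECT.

Answer: REJECT

Trace:
initial (ε-close {0}): {0,1,2,4,6}
'b' @ 1: {1,2,3,4,5,6,7}  (accept∈set)
'c' @ 2: {1,2,3,4,5,6}  (accept∈set)
'e' @ 3: {}  — dead — no transitions
rest 'bcdace' ignored (set empty)
final: {}; accept 1 not in set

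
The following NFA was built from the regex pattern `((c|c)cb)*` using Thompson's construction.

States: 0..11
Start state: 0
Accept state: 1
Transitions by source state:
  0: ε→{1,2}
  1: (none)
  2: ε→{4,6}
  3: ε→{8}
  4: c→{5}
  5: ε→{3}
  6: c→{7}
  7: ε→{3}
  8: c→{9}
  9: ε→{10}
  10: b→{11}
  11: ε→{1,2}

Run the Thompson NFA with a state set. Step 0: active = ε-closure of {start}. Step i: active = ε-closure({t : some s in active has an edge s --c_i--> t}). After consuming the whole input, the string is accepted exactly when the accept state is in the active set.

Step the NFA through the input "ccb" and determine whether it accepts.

initial (ε-close {0}): {0,1,2,4,6}
'c' @ 1: {3,5,7,8}
'c' @ 2: {9,10}
'b' @ 3: {1,2,4,6,11}  [accepting]
end set {1,2,4,6,11} — state 1 in

Answer: ACCEPT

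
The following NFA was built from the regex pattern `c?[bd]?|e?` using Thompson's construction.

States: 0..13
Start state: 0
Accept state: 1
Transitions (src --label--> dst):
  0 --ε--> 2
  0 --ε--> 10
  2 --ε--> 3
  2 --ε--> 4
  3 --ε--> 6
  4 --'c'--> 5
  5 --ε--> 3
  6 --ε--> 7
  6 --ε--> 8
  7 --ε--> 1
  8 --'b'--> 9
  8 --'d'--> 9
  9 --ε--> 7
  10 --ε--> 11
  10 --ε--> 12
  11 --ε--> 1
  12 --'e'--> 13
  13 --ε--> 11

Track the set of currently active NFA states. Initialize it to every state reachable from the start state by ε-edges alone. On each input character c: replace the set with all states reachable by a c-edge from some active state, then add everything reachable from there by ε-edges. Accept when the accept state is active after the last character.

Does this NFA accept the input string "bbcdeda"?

Answer: REJECT

Steps:
S₀ = ε-closure({0}) = {0,1,2,3,4,6,7,8,10,11,12}
'b' @ 1: {1,7,9}  ✓accept
'b' @ 2: {}  — state set empty
rest 'cdeda' ignored (set empty)
after full input: {}  (accept=1 not in)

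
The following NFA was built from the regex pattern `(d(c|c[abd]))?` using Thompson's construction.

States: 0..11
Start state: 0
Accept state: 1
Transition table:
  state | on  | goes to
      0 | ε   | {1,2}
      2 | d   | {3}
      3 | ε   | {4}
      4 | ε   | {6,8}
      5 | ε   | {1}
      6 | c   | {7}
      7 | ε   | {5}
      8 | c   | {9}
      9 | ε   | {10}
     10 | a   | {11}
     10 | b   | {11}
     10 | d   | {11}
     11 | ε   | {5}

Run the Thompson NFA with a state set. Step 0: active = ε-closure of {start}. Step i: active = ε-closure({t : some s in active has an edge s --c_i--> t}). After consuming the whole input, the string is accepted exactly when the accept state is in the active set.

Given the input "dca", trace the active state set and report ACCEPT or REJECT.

Answer: ACCEPT

Trace:
initial (ε-close {0}): {0,1,2}
'd' @ 1: {3,4,6,8}
'c' @ 2: {1,5,7,9,10}  (accept∈set)
'a' @ 3: {1,5,11}  (accept∈set)
after full input: {1,5,11}  (accept=1 in)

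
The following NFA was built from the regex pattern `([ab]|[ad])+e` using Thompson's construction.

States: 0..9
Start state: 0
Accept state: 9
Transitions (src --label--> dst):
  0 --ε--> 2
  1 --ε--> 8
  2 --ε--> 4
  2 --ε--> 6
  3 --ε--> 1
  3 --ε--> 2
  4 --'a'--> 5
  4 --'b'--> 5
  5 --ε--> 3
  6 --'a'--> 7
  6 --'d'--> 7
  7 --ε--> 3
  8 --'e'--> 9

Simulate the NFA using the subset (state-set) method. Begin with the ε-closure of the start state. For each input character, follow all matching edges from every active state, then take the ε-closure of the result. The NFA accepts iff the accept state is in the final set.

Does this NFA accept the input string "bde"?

Answer: ACCEPT

Trace:
start: ε-closure({0}) = {0,2,4,6}
'b' @ 1: {1,2,3,4,5,6,8}
'd' @ 2: {1,2,3,4,6,7,8}
'e' @ 3: {9}  ✓accept
final: {9}; accept 9 in set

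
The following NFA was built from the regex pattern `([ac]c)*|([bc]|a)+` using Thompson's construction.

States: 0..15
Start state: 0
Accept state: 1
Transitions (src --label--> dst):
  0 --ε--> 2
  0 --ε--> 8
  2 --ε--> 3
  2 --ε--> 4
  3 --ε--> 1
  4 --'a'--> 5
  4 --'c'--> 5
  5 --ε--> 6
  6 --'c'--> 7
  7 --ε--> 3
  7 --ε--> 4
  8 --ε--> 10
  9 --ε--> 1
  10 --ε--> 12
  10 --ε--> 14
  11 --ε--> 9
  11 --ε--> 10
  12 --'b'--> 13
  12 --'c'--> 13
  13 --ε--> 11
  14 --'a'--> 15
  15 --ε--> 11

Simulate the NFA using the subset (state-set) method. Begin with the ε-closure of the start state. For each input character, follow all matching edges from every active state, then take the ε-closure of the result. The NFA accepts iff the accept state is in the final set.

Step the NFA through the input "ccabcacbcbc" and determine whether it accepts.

initial (ε-close {0}): {0,1,2,3,4,8,10,12,14}
'c' @ 1: {1,5,6,9,10,11,12,13,14}  ✓accept
'c' @ 2: {1,3,4,7,9,10,11,12,13,14}  ✓accept
'a' @ 3: {1,5,6,9,10,11,12,14,15}  ✓accept
'b' @ 4: {1,9,10,11,12,13,14}  ✓accept
'c' @ 5: {1,9,10,11,12,13,14}  ✓accept
'a' @ 6: {1,9,10,11,12,14,15}  ✓accept
'c' @ 7: {1,9,10,11,12,13,14}  ✓accept
'b' @ 8: {1,9,10,11,12,13,14}  ✓accept
'c' @ 9: {1,9,10,11,12,13,14}  ✓accept
'b' @ 10: {1,9,10,11,12,13,14}  ✓accept
'c' @ 11: {1,9,10,11,12,13,14}  ✓accept
after full input: {1,9,10,11,12,13,14}  (accept=1 in)

Answer: ACCEPT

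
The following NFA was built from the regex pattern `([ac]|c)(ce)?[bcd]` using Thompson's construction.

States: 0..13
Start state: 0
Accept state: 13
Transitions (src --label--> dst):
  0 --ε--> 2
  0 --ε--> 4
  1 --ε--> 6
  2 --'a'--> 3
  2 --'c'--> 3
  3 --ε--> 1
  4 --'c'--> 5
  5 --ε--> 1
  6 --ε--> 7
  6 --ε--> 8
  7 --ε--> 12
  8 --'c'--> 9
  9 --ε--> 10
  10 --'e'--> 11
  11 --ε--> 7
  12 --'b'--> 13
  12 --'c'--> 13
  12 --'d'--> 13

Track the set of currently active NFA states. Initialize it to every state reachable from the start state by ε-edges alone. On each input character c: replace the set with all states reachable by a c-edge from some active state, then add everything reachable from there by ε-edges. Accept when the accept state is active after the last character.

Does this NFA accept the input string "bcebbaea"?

start: ε-closure({0}) = {0,2,4}
'b' @ 1: {}  — no active states
rest 'cebbaea' ignored (set empty)
after full input: {}  (accept=13 not in)

Answer: REJECT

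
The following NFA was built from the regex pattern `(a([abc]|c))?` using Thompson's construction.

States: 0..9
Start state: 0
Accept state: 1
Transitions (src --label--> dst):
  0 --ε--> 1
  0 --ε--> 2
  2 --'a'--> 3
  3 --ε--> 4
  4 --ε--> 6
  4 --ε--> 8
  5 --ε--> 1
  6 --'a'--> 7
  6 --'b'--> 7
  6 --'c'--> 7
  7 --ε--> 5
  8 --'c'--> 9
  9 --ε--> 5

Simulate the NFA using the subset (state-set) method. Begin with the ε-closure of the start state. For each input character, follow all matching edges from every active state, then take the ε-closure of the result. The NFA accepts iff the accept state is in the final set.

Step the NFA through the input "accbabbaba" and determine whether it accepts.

Answer: REJECT

Derivation:
start: ε-closure({0}) = {0,1,2}
'a' @ 1: {3,4,6,8}
'c' @ 2: {1,5,7,9}  ✓accept
'c' @ 3: {}  — no active states
rest 'babbaba' ignored (set empty)
after full input: {}  (accept=1 not in)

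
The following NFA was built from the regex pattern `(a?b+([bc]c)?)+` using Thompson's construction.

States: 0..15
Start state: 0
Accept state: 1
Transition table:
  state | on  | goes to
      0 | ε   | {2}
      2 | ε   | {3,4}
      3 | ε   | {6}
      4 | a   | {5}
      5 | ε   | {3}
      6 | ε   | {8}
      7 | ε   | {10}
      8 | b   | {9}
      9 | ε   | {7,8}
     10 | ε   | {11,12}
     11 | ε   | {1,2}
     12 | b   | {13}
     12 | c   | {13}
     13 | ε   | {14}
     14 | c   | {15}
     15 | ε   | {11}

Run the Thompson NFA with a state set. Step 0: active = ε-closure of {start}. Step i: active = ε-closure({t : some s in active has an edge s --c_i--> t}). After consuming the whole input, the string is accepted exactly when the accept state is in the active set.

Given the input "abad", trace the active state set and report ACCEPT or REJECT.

start: ε-closure({0}) = {0,2,3,4,6,8}
'a' @ 1: {3,5,6,8}
'b' @ 2: {1,2,3,4,6,7,8,9,10,11,12}  (accept∈set)
'a' @ 3: {3,5,6,8}
'd' @ 4: {}  — state set empty
final: {}; accept 1 not in set

Answer: REJECT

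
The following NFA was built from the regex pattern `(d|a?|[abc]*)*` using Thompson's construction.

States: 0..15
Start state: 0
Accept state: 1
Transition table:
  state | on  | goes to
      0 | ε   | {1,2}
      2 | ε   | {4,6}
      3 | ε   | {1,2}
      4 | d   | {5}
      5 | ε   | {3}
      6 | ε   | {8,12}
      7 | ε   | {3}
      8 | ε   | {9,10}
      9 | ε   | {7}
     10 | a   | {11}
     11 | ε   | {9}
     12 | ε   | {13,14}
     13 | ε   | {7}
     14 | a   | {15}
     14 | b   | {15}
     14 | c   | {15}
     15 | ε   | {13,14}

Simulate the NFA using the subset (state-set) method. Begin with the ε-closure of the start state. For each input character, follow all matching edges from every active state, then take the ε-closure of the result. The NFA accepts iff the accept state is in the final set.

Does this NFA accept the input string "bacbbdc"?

initial (ε-close {0}): {0,1,2,3,4,6,7,8,9,10,12,13,14}
'b' @ 1: {1,2,3,4,6,7,8,9,10,12,13,14,15}  (accept∈set)
'a' @ 2: {1,2,3,4,6,7,8,9,10,11,12,13,14,15}  (accept∈set)
'c' @ 3: {1,2,3,4,6,7,8,9,10,12,13,14,15}  (accept∈set)
'b' @ 4: {1,2,3,4,6,7,8,9,10,12,13,14,15}  (accept∈set)
'b' @ 5: {1,2,3,4,6,7,8,9,10,12,13,14,15}  (accept∈set)
'd' @ 6: {1,2,3,4,5,6,7,8,9,10,12,13,14}  (accept∈set)
'c' @ 7: {1,2,3,4,6,7,8,9,10,12,13,14,15}  (accept∈set)
final: {1,2,3,4,6,7,8,9,10,12,13,14,15}; accept 1 in set

Answer: ACCEPT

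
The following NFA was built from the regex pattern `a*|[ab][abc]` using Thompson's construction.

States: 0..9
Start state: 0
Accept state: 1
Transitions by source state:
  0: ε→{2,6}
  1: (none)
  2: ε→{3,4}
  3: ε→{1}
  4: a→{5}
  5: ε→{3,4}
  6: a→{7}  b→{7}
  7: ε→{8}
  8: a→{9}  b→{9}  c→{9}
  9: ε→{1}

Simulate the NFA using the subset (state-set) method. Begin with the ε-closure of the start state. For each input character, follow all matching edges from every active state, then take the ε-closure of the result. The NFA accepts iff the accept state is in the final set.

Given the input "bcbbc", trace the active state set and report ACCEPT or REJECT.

start: ε-closure({0}) = {0,1,2,3,4,6}
'b' @ 1: {7,8}
'c' @ 2: {1,9}  (accept∈set)
'b' @ 3: {}  — state set empty
rest 'bc' ignored (set empty)
after full input: {}  (accept=1 not in)

Answer: REJECT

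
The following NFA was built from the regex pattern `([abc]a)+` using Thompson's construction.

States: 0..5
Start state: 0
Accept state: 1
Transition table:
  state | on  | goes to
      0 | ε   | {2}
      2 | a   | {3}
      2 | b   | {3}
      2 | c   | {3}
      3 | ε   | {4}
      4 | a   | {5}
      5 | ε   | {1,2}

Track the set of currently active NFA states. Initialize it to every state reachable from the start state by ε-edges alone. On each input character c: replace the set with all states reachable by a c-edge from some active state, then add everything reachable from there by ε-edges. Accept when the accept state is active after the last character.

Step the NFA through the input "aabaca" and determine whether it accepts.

start: ε-closure({0}) = {0,2}
'a' @ 1: {3,4}
'a' @ 2: {1,2,5}  (accept∈set)
'b' @ 3: {3,4}
'a' @ 4: {1,2,5}  (accept∈set)
'c' @ 5: {3,4}
'a' @ 6: {1,2,5}  (accept∈set)
final: {1,2,5}; accept 1 in set

Answer: ACCEPT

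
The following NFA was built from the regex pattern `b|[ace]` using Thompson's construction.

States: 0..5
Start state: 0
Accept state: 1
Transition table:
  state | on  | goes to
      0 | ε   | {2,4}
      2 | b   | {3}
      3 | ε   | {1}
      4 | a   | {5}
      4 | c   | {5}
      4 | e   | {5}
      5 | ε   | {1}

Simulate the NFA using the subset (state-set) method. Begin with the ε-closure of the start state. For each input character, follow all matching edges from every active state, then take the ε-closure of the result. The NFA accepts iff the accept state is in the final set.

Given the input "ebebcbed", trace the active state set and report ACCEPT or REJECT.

Answer: REJECT

Trace:
S₀ = ε-closure({0}) = {0,2,4}
'e' @ 1: {1,5}  (accept∈set)
'b' @ 2: {}  — state set empty
rest 'ebcbed' ignored (set empty)
end set {} — state 1 not in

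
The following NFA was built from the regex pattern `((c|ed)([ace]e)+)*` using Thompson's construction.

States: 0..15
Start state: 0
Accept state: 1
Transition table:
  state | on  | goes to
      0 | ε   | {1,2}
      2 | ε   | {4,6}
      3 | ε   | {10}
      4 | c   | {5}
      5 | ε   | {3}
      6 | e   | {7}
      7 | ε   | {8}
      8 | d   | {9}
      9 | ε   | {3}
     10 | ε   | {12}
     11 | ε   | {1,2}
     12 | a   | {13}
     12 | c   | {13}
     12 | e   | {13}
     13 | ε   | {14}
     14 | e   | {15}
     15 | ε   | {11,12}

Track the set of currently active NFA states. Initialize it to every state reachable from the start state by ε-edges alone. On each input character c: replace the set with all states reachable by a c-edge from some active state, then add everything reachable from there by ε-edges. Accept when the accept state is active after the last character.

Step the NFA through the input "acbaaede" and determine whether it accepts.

start: ε-closure({0}) = {0,1,2,4,6}
'a' @ 1: {}  — dead — no transitions
rest 'cbaaede' ignored (set empty)
after full input: {}  (accept=1 not in)

Answer: REJECT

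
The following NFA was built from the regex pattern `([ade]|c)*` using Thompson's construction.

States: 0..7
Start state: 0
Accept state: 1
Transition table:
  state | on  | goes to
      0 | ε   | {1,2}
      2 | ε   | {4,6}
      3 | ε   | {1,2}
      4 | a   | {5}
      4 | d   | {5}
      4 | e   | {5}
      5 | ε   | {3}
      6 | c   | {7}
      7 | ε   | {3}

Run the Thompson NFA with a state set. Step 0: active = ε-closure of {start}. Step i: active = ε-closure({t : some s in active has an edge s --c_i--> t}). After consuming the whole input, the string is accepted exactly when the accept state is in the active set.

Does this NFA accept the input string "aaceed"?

Answer: ACCEPT

Steps:
start: ε-closure({0}) = {0,1,2,4,6}
'a' @ 1: {1,2,3,4,5,6}  ✓accept
'a' @ 2: {1,2,3,4,5,6}  ✓accept
'c' @ 3: {1,2,3,4,6,7}  ✓accept
'e' @ 4: {1,2,3,4,5,6}  ✓accept
'e' @ 5: {1,2,3,4,5,6}  ✓accept
'd' @ 6: {1,2,3,4,5,6}  ✓accept
final: {1,2,3,4,5,6}; accept 1 in set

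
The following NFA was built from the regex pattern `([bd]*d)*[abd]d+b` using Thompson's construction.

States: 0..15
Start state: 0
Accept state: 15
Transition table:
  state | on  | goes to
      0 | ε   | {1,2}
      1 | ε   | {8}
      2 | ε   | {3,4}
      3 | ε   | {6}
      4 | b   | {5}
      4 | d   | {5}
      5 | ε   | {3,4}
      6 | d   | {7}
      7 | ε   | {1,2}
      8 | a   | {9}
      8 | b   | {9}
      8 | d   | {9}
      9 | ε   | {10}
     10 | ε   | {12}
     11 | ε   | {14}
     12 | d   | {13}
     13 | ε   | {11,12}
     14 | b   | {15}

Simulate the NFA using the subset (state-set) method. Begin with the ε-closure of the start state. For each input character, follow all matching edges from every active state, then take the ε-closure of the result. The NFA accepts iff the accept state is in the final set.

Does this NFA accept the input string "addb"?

start: ε-closure({0}) = {0,1,2,3,4,6,8}
'a' @ 1: {9,10,12}
'd' @ 2: {11,12,13,14}
'd' @ 3: {11,12,13,14}
'b' @ 4: {15}  (accept∈set)
final: {15}; accept 15 in set

Answer: ACCEPT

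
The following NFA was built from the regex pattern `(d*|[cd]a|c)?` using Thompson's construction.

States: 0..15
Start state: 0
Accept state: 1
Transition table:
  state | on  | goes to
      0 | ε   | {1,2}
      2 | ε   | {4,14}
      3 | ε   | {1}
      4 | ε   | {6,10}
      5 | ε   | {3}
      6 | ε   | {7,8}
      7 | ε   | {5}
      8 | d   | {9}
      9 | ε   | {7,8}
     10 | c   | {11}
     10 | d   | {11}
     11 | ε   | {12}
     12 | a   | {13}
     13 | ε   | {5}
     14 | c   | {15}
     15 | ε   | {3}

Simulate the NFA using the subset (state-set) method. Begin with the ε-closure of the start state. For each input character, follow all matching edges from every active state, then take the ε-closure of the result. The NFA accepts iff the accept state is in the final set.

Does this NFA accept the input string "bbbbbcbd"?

Answer: REJECT

Derivation:
initial (ε-close {0}): {0,1,2,3,4,5,6,7,8,10,14}
'b' @ 1: {}  — state set empty
rest 'bbbbcbd' ignored (set empty)
after full input: {}  (accept=1 not in)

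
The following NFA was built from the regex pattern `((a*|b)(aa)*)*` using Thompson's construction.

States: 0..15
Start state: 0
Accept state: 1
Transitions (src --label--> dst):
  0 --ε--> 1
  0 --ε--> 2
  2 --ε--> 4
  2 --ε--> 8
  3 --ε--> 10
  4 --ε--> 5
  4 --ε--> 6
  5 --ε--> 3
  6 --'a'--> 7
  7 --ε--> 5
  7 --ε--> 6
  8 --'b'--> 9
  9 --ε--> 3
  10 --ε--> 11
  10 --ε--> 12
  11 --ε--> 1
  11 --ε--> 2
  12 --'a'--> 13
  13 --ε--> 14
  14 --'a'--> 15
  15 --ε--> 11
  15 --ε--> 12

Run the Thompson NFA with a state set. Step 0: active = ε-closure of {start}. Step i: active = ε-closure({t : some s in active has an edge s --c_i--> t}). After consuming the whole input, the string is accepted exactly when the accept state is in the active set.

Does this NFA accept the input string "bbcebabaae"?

Answer: REJECT

Derivation:
initial (ε-close {0}): {0,1,2,3,4,5,6,8,10,11,12}
'b' @ 1: {1,2,3,4,5,6,8,9,10,11,12}  [accepting]
'b' @ 2: {1,2,3,4,5,6,8,9,10,11,12}  [accepting]
'c' @ 3: {}  — state set empty
rest 'ebabaae' ignored (set empty)
final: {}; accept 1 not in set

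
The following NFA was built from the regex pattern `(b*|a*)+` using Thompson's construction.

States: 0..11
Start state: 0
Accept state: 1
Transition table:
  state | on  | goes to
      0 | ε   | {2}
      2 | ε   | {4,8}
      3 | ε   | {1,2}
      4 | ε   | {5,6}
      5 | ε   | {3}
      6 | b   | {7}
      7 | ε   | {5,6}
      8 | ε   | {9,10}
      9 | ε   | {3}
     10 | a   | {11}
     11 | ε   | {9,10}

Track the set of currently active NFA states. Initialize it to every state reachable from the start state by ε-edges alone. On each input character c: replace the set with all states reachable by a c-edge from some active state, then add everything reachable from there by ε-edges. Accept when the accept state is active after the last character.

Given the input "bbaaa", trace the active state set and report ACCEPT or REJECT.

start: ε-closure({0}) = {0,1,2,3,4,5,6,8,9,10}
'b' @ 1: {1,2,3,4,5,6,7,8,9,10}  ✓accept
'b' @ 2: {1,2,3,4,5,6,7,8,9,10}  ✓accept
'a' @ 3: {1,2,3,4,5,6,8,9,10,11}  ✓accept
'a' @ 4: {1,2,3,4,5,6,8,9,10,11}  ✓accept
'a' @ 5: {1,2,3,4,5,6,8,9,10,11}  ✓accept
end set {1,2,3,4,5,6,8,9,10,11} — state 1 in

Answer: ACCEPT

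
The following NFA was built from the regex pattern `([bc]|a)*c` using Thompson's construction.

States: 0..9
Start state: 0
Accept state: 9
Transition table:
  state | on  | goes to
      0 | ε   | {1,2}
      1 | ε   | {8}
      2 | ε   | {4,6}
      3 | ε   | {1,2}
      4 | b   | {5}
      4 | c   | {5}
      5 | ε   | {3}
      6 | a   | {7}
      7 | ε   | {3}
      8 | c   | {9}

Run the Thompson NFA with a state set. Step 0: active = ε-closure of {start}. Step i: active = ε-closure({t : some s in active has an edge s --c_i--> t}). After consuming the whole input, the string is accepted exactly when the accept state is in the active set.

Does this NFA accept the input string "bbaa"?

Answer: REJECT

Derivation:
initial (ε-close {0}): {0,1,2,4,6,8}
'b' @ 1: {1,2,3,4,5,6,8}
'b' @ 2: {1,2,3,4,5,6,8}
'a' @ 3: {1,2,3,4,6,7,8}
'a' @ 4: {1,2,3,4,6,7,8}
final: {1,2,3,4,6,7,8}; accept 9 not in set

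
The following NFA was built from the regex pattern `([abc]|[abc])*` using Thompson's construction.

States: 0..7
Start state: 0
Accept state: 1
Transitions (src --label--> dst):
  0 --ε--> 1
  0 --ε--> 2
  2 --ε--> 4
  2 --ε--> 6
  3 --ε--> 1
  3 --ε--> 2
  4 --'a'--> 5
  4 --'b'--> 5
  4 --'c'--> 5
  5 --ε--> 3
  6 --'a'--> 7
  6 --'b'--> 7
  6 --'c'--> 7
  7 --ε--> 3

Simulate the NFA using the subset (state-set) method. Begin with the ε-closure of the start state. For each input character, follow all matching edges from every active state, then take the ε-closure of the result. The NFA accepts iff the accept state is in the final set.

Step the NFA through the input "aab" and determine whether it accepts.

initial (ε-close {0}): {0,1,2,4,6}
'a' @ 1: {1,2,3,4,5,6,7}  ✓accept
'a' @ 2: {1,2,3,4,5,6,7}  ✓accept
'b' @ 3: {1,2,3,4,5,6,7}  ✓accept
end set {1,2,3,4,5,6,7} — state 1 in

Answer: ACCEPT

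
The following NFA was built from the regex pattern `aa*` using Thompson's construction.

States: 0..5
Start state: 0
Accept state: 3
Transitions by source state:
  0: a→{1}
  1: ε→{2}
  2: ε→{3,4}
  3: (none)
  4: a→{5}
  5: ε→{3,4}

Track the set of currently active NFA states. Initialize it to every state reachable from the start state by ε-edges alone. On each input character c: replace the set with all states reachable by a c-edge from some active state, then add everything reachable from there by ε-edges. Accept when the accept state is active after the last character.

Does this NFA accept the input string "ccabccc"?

initial (ε-close {0}): {0}
'c' @ 1: {}  — state set empty
rest 'cabccc' ignored (set empty)
after full input: {}  (accept=3 not in)

Answer: REJECT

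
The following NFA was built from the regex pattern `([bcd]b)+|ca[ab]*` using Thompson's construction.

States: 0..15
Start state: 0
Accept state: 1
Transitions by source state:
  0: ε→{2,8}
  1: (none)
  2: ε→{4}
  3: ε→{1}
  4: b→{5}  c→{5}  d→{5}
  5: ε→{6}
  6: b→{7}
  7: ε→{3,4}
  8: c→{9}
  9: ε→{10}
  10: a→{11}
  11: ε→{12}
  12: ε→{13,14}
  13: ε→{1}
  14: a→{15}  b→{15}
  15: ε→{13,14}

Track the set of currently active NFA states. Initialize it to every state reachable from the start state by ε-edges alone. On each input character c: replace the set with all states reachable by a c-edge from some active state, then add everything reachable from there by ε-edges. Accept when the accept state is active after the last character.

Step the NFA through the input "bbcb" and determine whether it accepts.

Answer: ACCEPT

Derivation:
S₀ = ε-closure({0}) = {0,2,4,8}
'b' @ 1: {5,6}
'b' @ 2: {1,3,4,7}  (accept∈set)
'c' @ 3: {5,6}
'b' @ 4: {1,3,4,7}  (accept∈set)
final: {1,3,4,7}; accept 1 in set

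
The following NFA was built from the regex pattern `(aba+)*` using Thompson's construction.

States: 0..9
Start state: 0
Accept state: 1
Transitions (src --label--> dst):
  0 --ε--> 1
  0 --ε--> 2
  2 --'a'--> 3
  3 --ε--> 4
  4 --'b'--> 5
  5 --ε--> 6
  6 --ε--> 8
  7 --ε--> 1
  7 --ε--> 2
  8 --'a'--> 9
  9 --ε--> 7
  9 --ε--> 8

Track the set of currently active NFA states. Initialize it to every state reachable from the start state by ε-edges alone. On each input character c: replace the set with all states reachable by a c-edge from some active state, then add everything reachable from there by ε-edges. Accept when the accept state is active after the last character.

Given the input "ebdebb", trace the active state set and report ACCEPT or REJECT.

initial (ε-close {0}): {0,1,2}
'e' @ 1: {}  — state set empty
rest 'bdebb' ignored (set empty)
final: {}; accept 1 not in set

Answer: REJECT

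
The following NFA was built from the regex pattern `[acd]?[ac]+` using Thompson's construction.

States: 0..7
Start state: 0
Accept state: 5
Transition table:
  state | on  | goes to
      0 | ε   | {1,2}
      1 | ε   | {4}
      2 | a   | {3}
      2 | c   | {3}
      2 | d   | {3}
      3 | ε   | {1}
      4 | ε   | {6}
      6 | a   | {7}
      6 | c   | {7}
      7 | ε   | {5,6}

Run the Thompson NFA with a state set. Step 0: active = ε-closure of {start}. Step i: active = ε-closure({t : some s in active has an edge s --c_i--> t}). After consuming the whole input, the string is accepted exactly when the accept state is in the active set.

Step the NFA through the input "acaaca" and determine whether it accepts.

Answer: ACCEPT

Steps:
initial (ε-close {0}): {0,1,2,4,6}
'a' @ 1: {1,3,4,5,6,7}  [accepting]
'c' @ 2: {5,6,7}  [accepting]
'a' @ 3: {5,6,7}  [accepting]
'a' @ 4: {5,6,7}  [accepting]
'c' @ 5: {5,6,7}  [accepting]
'a' @ 6: {5,6,7}  [accepting]
final: {5,6,7}; accept 5 in set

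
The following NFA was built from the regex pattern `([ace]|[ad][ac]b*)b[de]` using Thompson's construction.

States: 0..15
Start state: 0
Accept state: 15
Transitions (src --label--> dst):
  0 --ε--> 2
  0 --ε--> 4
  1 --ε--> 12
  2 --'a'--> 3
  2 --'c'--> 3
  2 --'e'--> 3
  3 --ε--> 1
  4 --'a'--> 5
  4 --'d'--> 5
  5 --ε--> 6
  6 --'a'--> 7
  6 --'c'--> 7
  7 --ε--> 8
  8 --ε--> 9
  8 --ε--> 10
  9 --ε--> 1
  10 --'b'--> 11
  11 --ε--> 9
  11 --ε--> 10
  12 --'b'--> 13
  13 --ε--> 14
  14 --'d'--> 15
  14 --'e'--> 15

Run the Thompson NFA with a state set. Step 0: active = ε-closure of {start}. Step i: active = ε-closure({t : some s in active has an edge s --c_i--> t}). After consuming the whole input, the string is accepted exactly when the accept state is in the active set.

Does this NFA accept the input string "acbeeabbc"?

Answer: REJECT

Steps:
S₀ = ε-closure({0}) = {0,2,4}
'a' @ 1: {1,3,5,6,12}
'c' @ 2: {1,7,8,9,10,12}
'b' @ 3: {1,9,10,11,12,13,14}
'e' @ 4: {15}  (accept∈set)
'e' @ 5: {}  — state set empty
rest 'abbc' ignored (set empty)
final: {}; accept 15 not in set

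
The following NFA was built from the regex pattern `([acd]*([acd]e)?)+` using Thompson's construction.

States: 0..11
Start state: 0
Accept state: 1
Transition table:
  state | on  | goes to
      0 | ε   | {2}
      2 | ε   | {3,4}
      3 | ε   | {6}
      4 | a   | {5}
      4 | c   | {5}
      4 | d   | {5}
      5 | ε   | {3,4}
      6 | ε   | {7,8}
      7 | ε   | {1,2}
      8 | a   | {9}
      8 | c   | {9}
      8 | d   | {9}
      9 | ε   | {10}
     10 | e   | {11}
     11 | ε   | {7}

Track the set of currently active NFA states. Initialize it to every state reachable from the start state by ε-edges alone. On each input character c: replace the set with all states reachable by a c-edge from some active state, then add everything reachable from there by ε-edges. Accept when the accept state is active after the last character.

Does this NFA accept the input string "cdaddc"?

initial (ε-close {0}): {0,1,2,3,4,6,7,8}
'c' @ 1: {1,2,3,4,5,6,7,8,9,10}  [accepting]
'd' @ 2: {1,2,3,4,5,6,7,8,9,10}  [accepting]
'a' @ 3: {1,2,3,4,5,6,7,8,9,10}  [accepting]
'd' @ 4: {1,2,3,4,5,6,7,8,9,10}  [accepting]
'd' @ 5: {1,2,3,4,5,6,7,8,9,10}  [accepting]
'c' @ 6: {1,2,3,4,5,6,7,8,9,10}  [accepting]
end set {1,2,3,4,5,6,7,8,9,10} — state 1 in

Answer: ACCEPT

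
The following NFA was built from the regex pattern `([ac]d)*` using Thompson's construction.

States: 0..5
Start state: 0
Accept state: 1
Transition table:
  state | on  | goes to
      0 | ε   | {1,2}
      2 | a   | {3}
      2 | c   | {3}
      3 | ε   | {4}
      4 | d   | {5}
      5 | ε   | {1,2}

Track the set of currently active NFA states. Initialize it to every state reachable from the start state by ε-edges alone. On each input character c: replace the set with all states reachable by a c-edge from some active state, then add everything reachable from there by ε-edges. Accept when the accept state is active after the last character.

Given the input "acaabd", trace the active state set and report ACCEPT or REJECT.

Answer: REJECT

Trace:
start: ε-closure({0}) = {0,1,2}
'a' @ 1: {3,4}
'c' @ 2: {}  — dead — no transitions
rest 'aabd' ignored (set empty)
after full input: {}  (accept=1 not in)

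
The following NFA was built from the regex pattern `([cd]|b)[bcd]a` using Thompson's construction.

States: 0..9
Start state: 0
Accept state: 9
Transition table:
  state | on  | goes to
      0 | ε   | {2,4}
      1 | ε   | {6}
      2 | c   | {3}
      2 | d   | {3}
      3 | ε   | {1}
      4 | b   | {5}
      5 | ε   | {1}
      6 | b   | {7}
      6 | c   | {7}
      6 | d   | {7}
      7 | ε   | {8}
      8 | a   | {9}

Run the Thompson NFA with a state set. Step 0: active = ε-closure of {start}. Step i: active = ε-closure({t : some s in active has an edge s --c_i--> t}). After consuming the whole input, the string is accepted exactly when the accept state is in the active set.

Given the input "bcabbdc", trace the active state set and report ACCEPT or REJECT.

Answer: REJECT

Trace:
start: ε-closure({0}) = {0,2,4}
'b' @ 1: {1,5,6}
'c' @ 2: {7,8}
'a' @ 3: {9}  (accept∈set)
'b' @ 4: {}  — dead — no transitions
rest 'bdc' ignored (set empty)
final: {}; accept 9 not in set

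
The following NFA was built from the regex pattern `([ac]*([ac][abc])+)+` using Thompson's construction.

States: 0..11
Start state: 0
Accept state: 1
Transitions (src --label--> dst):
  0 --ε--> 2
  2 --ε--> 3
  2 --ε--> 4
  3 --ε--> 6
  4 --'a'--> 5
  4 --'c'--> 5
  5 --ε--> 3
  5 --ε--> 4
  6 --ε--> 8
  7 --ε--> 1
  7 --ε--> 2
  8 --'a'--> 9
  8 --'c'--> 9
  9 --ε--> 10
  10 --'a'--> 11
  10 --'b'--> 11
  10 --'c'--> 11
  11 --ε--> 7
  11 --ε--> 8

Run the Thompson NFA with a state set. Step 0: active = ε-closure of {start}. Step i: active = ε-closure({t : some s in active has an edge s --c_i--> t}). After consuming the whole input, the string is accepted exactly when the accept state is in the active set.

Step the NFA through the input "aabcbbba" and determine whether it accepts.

Answer: REJECT

Derivation:
start: ε-closure({0}) = {0,2,3,4,6,8}
'a' @ 1: {3,4,5,6,8,9,10}
'a' @ 2: {1,2,3,4,5,6,7,8,9,10,11}  (accept∈set)
'b' @ 3: {1,2,3,4,6,7,8,11}  (accept∈set)
'c' @ 4: {3,4,5,6,8,9,10}
'b' @ 5: {1,2,3,4,6,7,8,11}  (accept∈set)
'b' @ 6: {}  — no active states
rest 'ba' ignored (set empty)
end set {} — state 1 not in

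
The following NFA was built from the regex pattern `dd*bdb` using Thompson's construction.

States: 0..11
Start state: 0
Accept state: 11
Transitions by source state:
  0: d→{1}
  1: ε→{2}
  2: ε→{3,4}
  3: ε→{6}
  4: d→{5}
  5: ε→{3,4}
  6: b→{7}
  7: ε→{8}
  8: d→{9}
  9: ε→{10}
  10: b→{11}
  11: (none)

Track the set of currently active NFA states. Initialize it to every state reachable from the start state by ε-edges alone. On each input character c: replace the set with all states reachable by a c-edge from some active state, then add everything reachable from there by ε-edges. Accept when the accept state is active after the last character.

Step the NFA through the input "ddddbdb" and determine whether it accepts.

start: ε-closure({0}) = {0}
'd' @ 1: {1,2,3,4,6}
'd' @ 2: {3,4,5,6}
'd' @ 3: {3,4,5,6}
'd' @ 4: {3,4,5,6}
'b' @ 5: {7,8}
'd' @ 6: {9,10}
'b' @ 7: {11}  [accepting]
end set {11} — state 11 in

Answer: ACCEPT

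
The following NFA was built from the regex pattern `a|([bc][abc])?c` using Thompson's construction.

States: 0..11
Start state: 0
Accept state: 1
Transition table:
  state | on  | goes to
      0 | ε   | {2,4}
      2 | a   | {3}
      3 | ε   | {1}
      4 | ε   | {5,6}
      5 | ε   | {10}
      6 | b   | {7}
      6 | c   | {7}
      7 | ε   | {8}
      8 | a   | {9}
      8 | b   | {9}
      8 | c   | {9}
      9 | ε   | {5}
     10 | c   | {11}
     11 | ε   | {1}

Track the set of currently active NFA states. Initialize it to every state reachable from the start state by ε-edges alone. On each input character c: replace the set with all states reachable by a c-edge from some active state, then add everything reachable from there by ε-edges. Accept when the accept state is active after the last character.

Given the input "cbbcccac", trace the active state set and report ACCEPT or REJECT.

Answer: REJECT

Derivation:
initial (ε-close {0}): {0,2,4,5,6,10}
'c' @ 1: {1,7,8,11}  [accepting]
'b' @ 2: {5,9,10}
'b' @ 3: {}  — no active states
rest 'cccac' ignored (set empty)
after full input: {}  (accept=1 not in)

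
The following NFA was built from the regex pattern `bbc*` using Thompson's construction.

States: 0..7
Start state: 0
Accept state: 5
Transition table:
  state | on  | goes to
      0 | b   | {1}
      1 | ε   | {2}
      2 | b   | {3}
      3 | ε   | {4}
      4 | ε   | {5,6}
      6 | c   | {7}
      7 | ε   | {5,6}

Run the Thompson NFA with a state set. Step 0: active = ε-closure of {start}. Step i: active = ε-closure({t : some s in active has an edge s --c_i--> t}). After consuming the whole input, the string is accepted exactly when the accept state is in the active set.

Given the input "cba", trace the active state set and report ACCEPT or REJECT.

initial (ε-close {0}): {0}
'c' @ 1: {}  — state set empty
rest 'ba' ignored (set empty)
final: {}; accept 5 not in set

Answer: REJECT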